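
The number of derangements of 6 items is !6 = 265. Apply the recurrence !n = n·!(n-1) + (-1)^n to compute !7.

!7 = 7·265 - 1 = 1854.

1854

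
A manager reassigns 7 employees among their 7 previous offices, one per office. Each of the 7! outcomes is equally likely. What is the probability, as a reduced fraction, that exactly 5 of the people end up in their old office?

1/240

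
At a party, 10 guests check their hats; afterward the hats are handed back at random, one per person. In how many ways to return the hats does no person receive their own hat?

1334961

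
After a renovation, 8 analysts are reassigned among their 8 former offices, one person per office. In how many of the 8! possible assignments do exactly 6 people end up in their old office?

Pick the 6 fixed positions: C(8,6) = 28 ways.
The remaining 2 must be deranged: !2 = 1.
Total: 28 × 1 = 28.

28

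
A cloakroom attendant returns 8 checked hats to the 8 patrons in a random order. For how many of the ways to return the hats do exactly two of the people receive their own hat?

7420

Pick the 2 fixed positions: C(8,2) = 28 ways.
The remaining 6 must be deranged: !6 = 265.
Total: 28 × 265 = 7420.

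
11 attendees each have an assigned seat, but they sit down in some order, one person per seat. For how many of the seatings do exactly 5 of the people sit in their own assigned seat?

Choose which 5 of the 11 are fixed: C(11,5) = 462.
The remaining 6 must be deranged: !6 = 265.
Total: 462 × 265 = 122430.

122430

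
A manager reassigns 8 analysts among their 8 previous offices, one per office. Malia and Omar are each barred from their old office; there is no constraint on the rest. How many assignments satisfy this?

30960

Let A_j be the event that the j-th constrained one is fixed. By inclusion-exclusion over the 2 events:
Σ_{j=0}^{2} (-1)^j C(2,j)(8-j)!
= C(2,0)·8! - C(2,1)·7! + C(2,2)·6!
= 40320 - 10080 + 720
= 30960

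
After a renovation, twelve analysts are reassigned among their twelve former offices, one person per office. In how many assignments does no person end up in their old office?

176214841

Recurrence: !12 = 12·!11 + (-1)^12.
!12 = 12·14684570 + 1 = 176214841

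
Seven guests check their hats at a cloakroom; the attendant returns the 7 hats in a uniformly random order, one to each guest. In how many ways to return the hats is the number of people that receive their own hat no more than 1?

3709

Sum C(7,i)·!(7-i) for i = 0..1:
  i=0: C(7,0)·!7 = 1·1854 = 1854
  i=1: C(7,1)·!6 = 7·265 = 1855
Total = 3709.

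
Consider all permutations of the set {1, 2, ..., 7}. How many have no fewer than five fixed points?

# with exactly i fixed is C(7,i)·!(7-i); sum over i=5..7:
  i=5: C(7,5)·!2 = 21·1 = 21
  i=6: C(7,6)·!1 = 7·0 = 0
  i=7: C(7,7)·!0 = 1·1 = 1
Total = 22.

22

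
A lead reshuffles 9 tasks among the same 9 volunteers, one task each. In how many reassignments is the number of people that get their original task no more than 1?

266993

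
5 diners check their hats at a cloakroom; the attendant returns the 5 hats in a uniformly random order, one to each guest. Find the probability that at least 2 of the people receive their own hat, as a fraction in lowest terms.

Favorable outcomes: Σ_{i≥2} C(5,i)·!(5-i) = 10·2 + 10·1 + 5·0 + 1·1 = 31.
Total outcomes: 5! = 120.
Probability = 31/120 = 31/120.

31/120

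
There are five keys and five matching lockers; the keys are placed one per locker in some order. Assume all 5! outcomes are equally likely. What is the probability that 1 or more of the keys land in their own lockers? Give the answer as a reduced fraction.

19/30

Favorable outcomes: Σ_{i≥1} C(5,i)·!(5-i) = 5·9 + 10·2 + 10·1 + 5·0 + 1·1 = 76.
Total outcomes: 5! = 120.
Probability = 76/120 = 19/30.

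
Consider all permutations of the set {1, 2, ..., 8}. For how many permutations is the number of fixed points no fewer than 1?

Sum C(8,i)·!(8-i) for i = 1..8:
  i=1: C(8,1)·!7 = 8·1854 = 14832
  i=2: C(8,2)·!6 = 28·265 = 7420
  i=3: C(8,3)·!5 = 56·44 = 2464
  i=4: C(8,4)·!4 = 70·9 = 630
  i=5: C(8,5)·!3 = 56·2 = 112
  i=6: C(8,6)·!2 = 28·1 = 28
  i=7: C(8,7)·!1 = 8·0 = 0
  i=8: C(8,8)·!0 = 1·1 = 1
Total = 25487.

25487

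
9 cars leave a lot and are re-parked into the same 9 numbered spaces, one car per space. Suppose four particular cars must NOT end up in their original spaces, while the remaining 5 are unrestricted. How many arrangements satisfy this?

Inclusion-exclusion on the 4 forbidden self-matches:
Σ_{j=0}^{4} (-1)^j C(4,j)(9-j)!
= C(4,0)·9! - C(4,1)·8! + C(4,2)·7! - C(4,3)·6! + C(4,4)·5!
= 362880 - 161280 + 30240 - 2880 + 120
= 229080

229080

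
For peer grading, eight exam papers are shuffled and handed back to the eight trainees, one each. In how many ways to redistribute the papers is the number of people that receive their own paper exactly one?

14832

Pick the single fixed position: C(8,1) = 8 ways.
The remaining 7 must be deranged: !7 = 1854.
Total: 8 × 1854 = 14832.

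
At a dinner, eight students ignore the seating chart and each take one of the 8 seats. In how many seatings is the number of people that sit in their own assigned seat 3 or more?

Sum C(8,i)·!(8-i) for i = 3..8:
  i=3: C(8,3)·!5 = 56·44 = 2464
  i=4: C(8,4)·!4 = 70·9 = 630
  i=5: C(8,5)·!3 = 56·2 = 112
  i=6: C(8,6)·!2 = 28·1 = 28
  i=7: C(8,7)·!1 = 8·0 = 0
  i=8: C(8,8)·!0 = 1·1 = 1
Total = 3235.

3235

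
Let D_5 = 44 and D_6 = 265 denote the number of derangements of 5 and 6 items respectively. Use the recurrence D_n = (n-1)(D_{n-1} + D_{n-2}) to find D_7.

D_7 = (7-1)·(D_6 + D_5) = 6·(265 + 44) = 6·309 = 1854.

1854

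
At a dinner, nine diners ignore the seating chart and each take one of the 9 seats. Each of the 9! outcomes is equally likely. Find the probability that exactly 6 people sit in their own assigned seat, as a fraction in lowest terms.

Favorable outcomes: C(9,6)·!3 = 84·2 = 168.
Total outcomes: 9! = 362880.
Probability = 168/362880 = 1/2160.

1/2160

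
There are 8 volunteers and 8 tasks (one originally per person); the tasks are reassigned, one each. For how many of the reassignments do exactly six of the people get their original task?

28

Choose which 6 of the 8 are fixed: C(8,6) = 28.
The remaining 2 must be deranged: !2 = 1.
Total: 28 × 1 = 28.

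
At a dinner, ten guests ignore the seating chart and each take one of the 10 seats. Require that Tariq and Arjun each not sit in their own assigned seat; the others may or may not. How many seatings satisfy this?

2943360

Inclusion-exclusion on the 2 forbidden self-matches:
Σ_{j=0}^{2} (-1)^j C(2,j)(10-j)!
= C(2,0)·10! - C(2,1)·9! + C(2,2)·8!
= 3628800 - 725760 + 40320
= 2943360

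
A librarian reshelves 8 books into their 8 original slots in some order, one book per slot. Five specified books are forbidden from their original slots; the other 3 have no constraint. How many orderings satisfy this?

21234

Let A_j be the event that the j-th constrained one is fixed. By inclusion-exclusion over the 5 events:
Σ_{j=0}^{5} (-1)^j C(5,j)(8-j)!
= C(5,0)·8! - C(5,1)·7! + C(5,2)·6! - C(5,3)·5! + C(5,4)·4! - C(5,5)·3!
= 40320 - 25200 + 7200 - 1200 + 120 - 6
= 21234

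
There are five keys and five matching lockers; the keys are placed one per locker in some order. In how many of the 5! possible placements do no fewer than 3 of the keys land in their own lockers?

11

Sum C(5,i)·!(5-i) for i = 3..5:
  i=3: C(5,3)·!2 = 10·1 = 10
  i=4: C(5,4)·!1 = 5·0 = 0
  i=5: C(5,5)·!0 = 1·1 = 1
Total = 11.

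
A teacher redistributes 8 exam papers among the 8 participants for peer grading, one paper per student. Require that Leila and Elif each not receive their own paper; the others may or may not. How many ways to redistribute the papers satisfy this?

30960

Inclusion-exclusion on the 2 forbidden self-matches:
Σ_{j=0}^{2} (-1)^j C(2,j)(8-j)!
= C(2,0)·8! - C(2,1)·7! + C(2,2)·6!
= 40320 - 10080 + 720
= 30960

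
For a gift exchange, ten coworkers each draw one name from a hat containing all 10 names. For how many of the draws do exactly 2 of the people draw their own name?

667485

Pick the 2 fixed positions: C(10,2) = 45 ways.
The other 8 form a derangement: !8 = 14833.
Total: 45 × 14833 = 667485.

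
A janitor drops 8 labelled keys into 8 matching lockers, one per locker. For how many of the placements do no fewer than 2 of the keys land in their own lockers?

Sum C(8,i)·!(8-i) for i = 2..8:
  i=2: C(8,2)·!6 = 28·265 = 7420
  i=3: C(8,3)·!5 = 56·44 = 2464
  i=4: C(8,4)·!4 = 70·9 = 630
  i=5: C(8,5)·!3 = 56·2 = 112
  i=6: C(8,6)·!2 = 28·1 = 28
  i=7: C(8,7)·!1 = 8·0 = 0
  i=8: C(8,8)·!0 = 1·1 = 1
Total = 10655.

10655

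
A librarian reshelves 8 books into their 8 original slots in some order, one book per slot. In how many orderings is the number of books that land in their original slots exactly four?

Pick the 4 fixed positions: C(8,4) = 70 ways.
The other 4 form a derangement: !4 = 9.
Total: 70 × 9 = 630.

630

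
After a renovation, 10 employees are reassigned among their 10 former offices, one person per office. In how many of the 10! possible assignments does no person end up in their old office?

1334961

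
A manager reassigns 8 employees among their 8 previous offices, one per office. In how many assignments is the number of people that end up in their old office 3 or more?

3235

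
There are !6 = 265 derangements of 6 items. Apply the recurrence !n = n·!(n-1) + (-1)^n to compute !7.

1854

!7 = 7·265 - 1 = 1854.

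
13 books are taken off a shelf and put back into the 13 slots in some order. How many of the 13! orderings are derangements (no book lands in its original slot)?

The subfactorial !13 = [13!/e] (nearest integer).
13! = 6227020800, and 6227020800/e ≈ 2290792932.07, so !13 = 2290792932.

2290792932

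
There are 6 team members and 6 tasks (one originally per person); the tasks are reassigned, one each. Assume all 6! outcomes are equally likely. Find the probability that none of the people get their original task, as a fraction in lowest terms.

53/144

Favorable outcomes: !6 = 265.
Total outcomes: 6! = 720.
Probability = 265/720 = 53/144.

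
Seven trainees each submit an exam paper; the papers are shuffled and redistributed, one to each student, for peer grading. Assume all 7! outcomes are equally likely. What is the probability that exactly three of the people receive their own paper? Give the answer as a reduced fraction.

1/16

Favorable outcomes: C(7,3)·!4 = 35·9 = 315.
Total outcomes: 7! = 5040.
Probability = 315/5040 = 1/16.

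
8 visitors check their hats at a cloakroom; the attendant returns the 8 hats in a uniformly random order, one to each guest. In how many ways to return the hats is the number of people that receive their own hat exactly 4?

Pick the 4 fixed positions: C(8,4) = 70 ways.
The remaining 4 must be deranged: !4 = 9.
Total: 70 × 9 = 630.

630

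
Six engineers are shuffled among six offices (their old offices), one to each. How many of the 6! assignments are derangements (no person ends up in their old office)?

265

!6 = 6! · Σ_{k=0}^{6} (-1)^k/k!
= 6! - 6!/1! + 6!/2! - 6!/3! + 6!/4! - 6!/5! + 6!/6!
= 720 - 720 + 360 - 120 + 30 - 6 + 1
= 265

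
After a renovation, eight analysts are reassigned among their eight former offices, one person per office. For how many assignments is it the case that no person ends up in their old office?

The subfactorial !8 = [8!/e] (nearest integer).
8! = 40320, and 40320/e ≈ 14832.90, so !8 = 14833.

14833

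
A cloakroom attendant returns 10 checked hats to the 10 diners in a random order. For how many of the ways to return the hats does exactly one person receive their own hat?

1334960

Choose which one of the 10 is fixed: C(10,1) = 10.
The other 9 form a derangement: !9 = 133496.
Total: 10 × 133496 = 1334960.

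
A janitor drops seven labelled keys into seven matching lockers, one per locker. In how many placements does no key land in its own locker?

1854

!7 = 7! · Σ_{k=0}^{7} (-1)^k/k!
= 7! - 7!/1! + 7!/2! - 7!/3! + 7!/4! - 7!/5! + 7!/6! - 7!/7!
= 5040 - 5040 + 2520 - 840 + 210 - 42 + 7 - 1
= 1854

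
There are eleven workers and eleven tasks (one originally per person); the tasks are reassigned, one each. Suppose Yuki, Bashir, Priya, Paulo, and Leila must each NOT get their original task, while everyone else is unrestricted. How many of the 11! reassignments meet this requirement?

25022880

Let A_j be the event that the j-th constrained one is fixed. By inclusion-exclusion over the 5 events:
Σ_{j=0}^{5} (-1)^j C(5,j)(11-j)!
= C(5,0)·11! - C(5,1)·10! + C(5,2)·9! - C(5,3)·8! + C(5,4)·7! - C(5,5)·6!
= 39916800 - 18144000 + 3628800 - 403200 + 25200 - 720
= 25022880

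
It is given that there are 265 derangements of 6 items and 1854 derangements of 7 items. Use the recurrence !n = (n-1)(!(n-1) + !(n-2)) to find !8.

!8 = (8-1)·(!7 + !6) = 7·(1854 + 265) = 7·2119 = 14833.

14833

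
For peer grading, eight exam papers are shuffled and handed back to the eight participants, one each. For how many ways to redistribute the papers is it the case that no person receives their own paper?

14833

Use !n = (n-1)(!(n-1) + !(n-2)).
!8 = 7·(1854 + 265) = 7·2119 = 14833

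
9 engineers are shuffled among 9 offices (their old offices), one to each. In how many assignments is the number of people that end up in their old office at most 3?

Sum C(9,i)·!(9-i) for i = 0..3:
  i=0: C(9,0)·!9 = 1·133496 = 133496
  i=1: C(9,1)·!8 = 9·14833 = 133497
  i=2: C(9,2)·!7 = 36·1854 = 66744
  i=3: C(9,3)·!6 = 84·265 = 22260
Total = 355997.

355997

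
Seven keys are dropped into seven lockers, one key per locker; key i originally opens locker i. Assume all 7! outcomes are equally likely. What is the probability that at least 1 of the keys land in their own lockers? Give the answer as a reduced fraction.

177/280

Favorable outcomes: Σ_{i≥1} C(7,i)·!(7-i) = 7·265 + 21·44 + 35·9 + 35·2 + 21·1 + 7·0 + 1·1 = 3186.
Total outcomes: 7! = 5040.
Probability = 3186/5040 = 177/280.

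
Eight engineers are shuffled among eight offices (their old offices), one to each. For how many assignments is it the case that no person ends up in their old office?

14833

!8 is the nearest integer to 8!/e.
8! = 40320, and 40320/e ≈ 14832.90, so !8 = 14833.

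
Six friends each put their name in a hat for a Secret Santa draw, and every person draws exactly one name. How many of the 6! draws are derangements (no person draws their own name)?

By inclusion-exclusion, !6 = Σ (-1)^k · 6!/k! for k=0..6
= 6! - 6!/1! + 6!/2! - 6!/3! + 6!/4! - 6!/5! + 6!/6!
= 720 - 720 + 360 - 120 + 30 - 6 + 1
= 265

265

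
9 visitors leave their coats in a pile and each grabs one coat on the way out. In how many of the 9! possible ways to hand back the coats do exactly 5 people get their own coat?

1134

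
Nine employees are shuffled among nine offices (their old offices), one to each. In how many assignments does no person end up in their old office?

Recurrence: !9 = 8·(!8 + !7).
!9 = 8·(14833 + 1854) = 8·16687 = 133496

133496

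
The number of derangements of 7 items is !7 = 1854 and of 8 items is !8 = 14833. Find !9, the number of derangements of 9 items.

!9 = (9-1)·(!8 + !7) = 8·(14833 + 1854) = 8·16687 = 133496.

133496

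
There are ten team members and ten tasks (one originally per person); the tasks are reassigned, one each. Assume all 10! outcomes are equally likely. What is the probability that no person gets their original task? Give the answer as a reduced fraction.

16481/44800

Favorable outcomes: !10 = 1334961.
Total outcomes: 10! = 3628800.
Probability = 1334961/3628800 = 16481/44800.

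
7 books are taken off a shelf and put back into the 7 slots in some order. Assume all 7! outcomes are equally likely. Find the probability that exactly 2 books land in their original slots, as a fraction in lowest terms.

11/60

Favorable outcomes: C(7,2)·!5 = 21·44 = 924.
Total outcomes: 7! = 5040.
Probability = 924/5040 = 11/60.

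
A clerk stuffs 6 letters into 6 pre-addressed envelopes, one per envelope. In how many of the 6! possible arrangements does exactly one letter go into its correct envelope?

264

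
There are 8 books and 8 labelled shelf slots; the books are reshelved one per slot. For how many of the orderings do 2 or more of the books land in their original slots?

Sum C(8,i)·!(8-i) for i = 2..8:
  i=2: C(8,2)·!6 = 28·265 = 7420
  i=3: C(8,3)·!5 = 56·44 = 2464
  i=4: C(8,4)·!4 = 70·9 = 630
  i=5: C(8,5)·!3 = 56·2 = 112
  i=6: C(8,6)·!2 = 28·1 = 28
  i=7: C(8,7)·!1 = 8·0 = 0
  i=8: C(8,8)·!0 = 1·1 = 1
Total = 10655.

10655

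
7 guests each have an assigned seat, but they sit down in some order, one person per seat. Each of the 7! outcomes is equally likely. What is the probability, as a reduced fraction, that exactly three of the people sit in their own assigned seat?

Favorable outcomes: C(7,3)·!4 = 35·9 = 315.
Total outcomes: 7! = 5040.
Probability = 315/5040 = 1/16.

1/16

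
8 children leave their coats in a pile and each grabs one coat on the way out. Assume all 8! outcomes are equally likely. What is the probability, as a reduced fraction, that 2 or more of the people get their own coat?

Favorable outcomes: Σ_{i≥2} C(8,i)·!(8-i) = 28·265 + 56·44 + 70·9 + 56·2 + 28·1 + 8·0 + 1·1 = 10655.
Total outcomes: 8! = 40320.
Probability = 10655/40320 = 2131/8064.

2131/8064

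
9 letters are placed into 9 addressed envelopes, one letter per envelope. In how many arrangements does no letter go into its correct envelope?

133496

By inclusion-exclusion, !9 = Σ (-1)^k · 9!/k! for k=0..9
= 9! - 9!/1! + 9!/2! - 9!/3! + 9!/4! - 9!/5! + 9!/6! - 9!/7! + 9!/8! - 9!/9!
= 362880 - 362880 + 181440 - 60480 + 15120 - 3024 + 504 - 72 + 9 - 1
= 133496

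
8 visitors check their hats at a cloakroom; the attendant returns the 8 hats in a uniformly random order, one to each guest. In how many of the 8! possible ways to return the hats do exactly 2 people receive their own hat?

7420

Choose which 2 of the 8 are fixed: C(8,2) = 28.
The remaining 6 must be deranged: !6 = 265.
Total: 28 × 265 = 7420.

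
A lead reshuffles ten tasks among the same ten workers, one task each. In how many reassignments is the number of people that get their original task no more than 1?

2669921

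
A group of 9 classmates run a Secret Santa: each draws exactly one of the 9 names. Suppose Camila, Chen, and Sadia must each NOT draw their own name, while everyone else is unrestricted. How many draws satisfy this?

256320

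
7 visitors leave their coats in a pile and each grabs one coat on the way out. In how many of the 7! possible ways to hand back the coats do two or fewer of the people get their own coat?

Sum C(7,i)·!(7-i) for i = 0..2:
  i=0: C(7,0)·!7 = 1·1854 = 1854
  i=1: C(7,1)·!6 = 7·265 = 1855
  i=2: C(7,2)·!5 = 21·44 = 924
Total = 4633.

4633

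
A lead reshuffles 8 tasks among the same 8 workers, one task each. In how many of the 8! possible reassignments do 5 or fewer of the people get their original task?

40291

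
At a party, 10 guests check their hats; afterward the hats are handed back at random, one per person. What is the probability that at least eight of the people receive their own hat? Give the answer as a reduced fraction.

Favorable outcomes: Σ_{i≥8} C(10,i)·!(10-i) = 45·1 + 10·0 + 1·1 = 46.
Total outcomes: 10! = 3628800.
Probability = 46/3628800 = 23/1814400.

23/1814400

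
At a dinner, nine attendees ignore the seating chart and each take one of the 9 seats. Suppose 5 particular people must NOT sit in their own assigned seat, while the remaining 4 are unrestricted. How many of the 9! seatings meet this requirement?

205056

Let A_j be the event that the j-th constrained one is fixed. By inclusion-exclusion over the 5 events:
Σ_{j=0}^{5} (-1)^j C(5,j)(9-j)!
= C(5,0)·9! - C(5,1)·8! + C(5,2)·7! - C(5,3)·6! + C(5,4)·5! - C(5,5)·4!
= 362880 - 201600 + 50400 - 7200 + 600 - 24
= 205056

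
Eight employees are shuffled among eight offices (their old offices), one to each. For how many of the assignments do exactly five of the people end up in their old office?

Pick the 5 fixed positions: C(8,5) = 56 ways.
The remaining 3 must be deranged: !3 = 2.
Total: 56 × 2 = 112.

112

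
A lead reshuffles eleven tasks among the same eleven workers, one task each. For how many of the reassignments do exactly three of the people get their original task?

Choose which 3 of the 11 are fixed: C(11,3) = 165.
The other 8 form a derangement: !8 = 14833.
Total: 165 × 14833 = 2447445.

2447445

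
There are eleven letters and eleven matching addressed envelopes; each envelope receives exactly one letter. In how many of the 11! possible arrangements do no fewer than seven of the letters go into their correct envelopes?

3356

# with exactly i fixed is C(11,i)·!(11-i); sum over i=7..11:
  i=7: C(11,7)·!4 = 330·9 = 2970
  i=8: C(11,8)·!3 = 165·2 = 330
  i=9: C(11,9)·!2 = 55·1 = 55
  i=10: C(11,10)·!1 = 11·0 = 0
  i=11: C(11,11)·!0 = 1·1 = 1
Total = 3356.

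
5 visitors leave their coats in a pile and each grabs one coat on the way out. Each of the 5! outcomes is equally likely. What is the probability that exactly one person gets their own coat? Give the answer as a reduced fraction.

3/8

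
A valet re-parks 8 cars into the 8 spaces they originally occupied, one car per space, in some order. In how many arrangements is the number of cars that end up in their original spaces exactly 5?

112

Choose which 5 of the 8 are fixed: C(8,5) = 56.
The remaining 3 must be deranged: !3 = 2.
Total: 56 × 2 = 112.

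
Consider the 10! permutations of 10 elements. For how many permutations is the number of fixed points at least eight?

46

Sum C(10,i)·!(10-i) for i = 8..10:
  i=8: C(10,8)·!2 = 45·1 = 45
  i=9: C(10,9)·!1 = 10·0 = 0
  i=10: C(10,10)·!0 = 1·1 = 1
Total = 46.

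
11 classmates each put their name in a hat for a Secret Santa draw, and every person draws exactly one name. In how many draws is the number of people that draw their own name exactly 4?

611820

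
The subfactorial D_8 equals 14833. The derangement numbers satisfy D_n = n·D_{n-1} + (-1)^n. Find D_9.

133496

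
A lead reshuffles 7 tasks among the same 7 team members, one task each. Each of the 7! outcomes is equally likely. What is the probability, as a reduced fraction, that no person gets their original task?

103/280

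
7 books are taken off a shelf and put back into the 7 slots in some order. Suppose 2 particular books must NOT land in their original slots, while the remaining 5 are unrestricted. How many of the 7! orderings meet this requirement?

3720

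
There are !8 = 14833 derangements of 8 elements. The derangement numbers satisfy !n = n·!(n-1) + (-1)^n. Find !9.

133496

!9 = 9·14833 - 1 = 133496.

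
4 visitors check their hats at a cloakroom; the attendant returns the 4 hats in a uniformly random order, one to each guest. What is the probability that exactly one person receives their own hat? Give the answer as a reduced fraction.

1/3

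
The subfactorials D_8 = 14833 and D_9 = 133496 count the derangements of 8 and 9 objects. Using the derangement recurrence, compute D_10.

D_10 = (10-1)·(D_9 + D_8) = 9·(133496 + 14833) = 9·148329 = 1334961.

1334961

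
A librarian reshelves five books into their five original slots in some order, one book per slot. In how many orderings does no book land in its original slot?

44

!5 is the nearest integer to 5!/e.
5! = 120, and 120/e ≈ 44.15, so !5 = 44.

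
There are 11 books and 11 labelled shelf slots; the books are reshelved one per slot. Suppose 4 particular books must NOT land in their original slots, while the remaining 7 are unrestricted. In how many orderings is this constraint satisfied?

27422640

Let A_j be the event that the j-th constrained one is fixed. By inclusion-exclusion over the 4 events:
Σ_{j=0}^{4} (-1)^j C(4,j)(11-j)!
= C(4,0)·11! - C(4,1)·10! + C(4,2)·9! - C(4,3)·8! + C(4,4)·7!
= 39916800 - 14515200 + 2177280 - 161280 + 5040
= 27422640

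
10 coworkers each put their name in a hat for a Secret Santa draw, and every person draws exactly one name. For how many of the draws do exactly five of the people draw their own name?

Choose which 5 of the 10 are fixed: C(10,5) = 252.
The other 5 form a derangement: !5 = 44.
Total: 252 × 44 = 11088.

11088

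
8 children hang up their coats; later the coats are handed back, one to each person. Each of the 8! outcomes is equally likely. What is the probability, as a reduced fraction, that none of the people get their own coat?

Favorable outcomes: !8 = 14833.
Total outcomes: 8! = 40320.
Probability = 14833/40320 = 2119/5760.

2119/5760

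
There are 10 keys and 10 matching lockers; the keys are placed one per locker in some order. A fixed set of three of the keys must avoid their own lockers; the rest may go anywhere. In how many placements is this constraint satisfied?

2656080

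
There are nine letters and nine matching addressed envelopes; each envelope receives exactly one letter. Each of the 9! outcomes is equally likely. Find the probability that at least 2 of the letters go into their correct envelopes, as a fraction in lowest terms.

Favorable outcomes: Σ_{i≥2} C(9,i)·!(9-i) = 36·1854 + 84·265 + 126·44 + 126·9 + 84·2 + 36·1 + 9·0 + 1·1 = 95887.
Total outcomes: 9! = 362880.
Probability = 95887/362880 = 95887/362880.

95887/362880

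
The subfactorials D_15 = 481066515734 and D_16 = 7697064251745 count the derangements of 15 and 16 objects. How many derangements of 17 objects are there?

130850092279664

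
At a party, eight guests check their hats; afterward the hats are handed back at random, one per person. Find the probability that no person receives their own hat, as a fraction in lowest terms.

Favorable outcomes: !8 = 14833.
Total outcomes: 8! = 40320.
Probability = 14833/40320 = 2119/5760.

2119/5760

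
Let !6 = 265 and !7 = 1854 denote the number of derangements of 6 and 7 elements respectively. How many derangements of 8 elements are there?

14833

!8 = (8-1)·(!7 + !6) = 7·(1854 + 265) = 7·2119 = 14833.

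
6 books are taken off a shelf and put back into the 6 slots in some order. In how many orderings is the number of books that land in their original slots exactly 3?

Pick the 3 fixed positions: C(6,3) = 20 ways.
The other 3 form a derangement: !3 = 2.
Total: 20 × 2 = 40.

40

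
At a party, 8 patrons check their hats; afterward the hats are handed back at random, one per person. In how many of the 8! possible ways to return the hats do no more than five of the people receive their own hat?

Sum C(8,i)·!(8-i) for i = 0..5:
  i=0: C(8,0)·!8 = 1·14833 = 14833
  i=1: C(8,1)·!7 = 8·1854 = 14832
  i=2: C(8,2)·!6 = 28·265 = 7420
  i=3: C(8,3)·!5 = 56·44 = 2464
  i=4: C(8,4)·!4 = 70·9 = 630
  i=5: C(8,5)·!3 = 56·2 = 112
Total = 40291.

40291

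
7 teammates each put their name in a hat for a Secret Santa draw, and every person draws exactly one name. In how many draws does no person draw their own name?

1854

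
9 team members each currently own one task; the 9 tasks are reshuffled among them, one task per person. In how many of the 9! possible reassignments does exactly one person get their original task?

133497

Choose which one of the 9 is fixed: C(9,1) = 9.
The remaining 8 must be deranged: !8 = 14833.
Total: 9 × 14833 = 133497.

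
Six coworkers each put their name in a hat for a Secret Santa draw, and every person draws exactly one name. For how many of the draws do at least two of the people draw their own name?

191

Sum C(6,i)·!(6-i) for i = 2..6:
  i=2: C(6,2)·!4 = 15·9 = 135
  i=3: C(6,3)·!3 = 20·2 = 40
  i=4: C(6,4)·!2 = 15·1 = 15
  i=5: C(6,5)·!1 = 6·0 = 0
  i=6: C(6,6)·!0 = 1·1 = 1
Total = 191.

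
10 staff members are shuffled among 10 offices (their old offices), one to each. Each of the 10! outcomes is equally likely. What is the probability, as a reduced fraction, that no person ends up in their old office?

16481/44800

Favorable outcomes: !10 = 1334961.
Total outcomes: 10! = 3628800.
Probability = 1334961/3628800 = 16481/44800.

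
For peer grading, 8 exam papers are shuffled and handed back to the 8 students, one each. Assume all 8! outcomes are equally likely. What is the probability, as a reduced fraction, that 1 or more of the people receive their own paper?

3641/5760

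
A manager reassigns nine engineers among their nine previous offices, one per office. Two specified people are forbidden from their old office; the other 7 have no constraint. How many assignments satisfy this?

287280

Let A_j be the event that the j-th constrained one is fixed. By inclusion-exclusion over the 2 events:
Σ_{j=0}^{2} (-1)^j C(2,j)(9-j)!
= C(2,0)·9! - C(2,1)·8! + C(2,2)·7!
= 362880 - 80640 + 5040
= 287280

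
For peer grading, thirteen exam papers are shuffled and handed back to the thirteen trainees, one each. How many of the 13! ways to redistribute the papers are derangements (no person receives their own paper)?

2290792932

By inclusion-exclusion, !13 = Σ (-1)^k · 13!/k! for k=0..13
= 13! - 13!/1! + 13!/2! - 13!/3! + 13!/4! - 13!/5! + 13!/6! - 13!/7! + 13!/8! - 13!/9! + 13!/10! - 13!/11! + 13!/12! - 13!/13!
= 6227020800 - 6227020800 + 3113510400 - 1037836800 + 259459200 - 51891840 + 8648640 - 1235520 + 154440 - 17160 + 1716 - 156 + 13 - 1
= 2290792932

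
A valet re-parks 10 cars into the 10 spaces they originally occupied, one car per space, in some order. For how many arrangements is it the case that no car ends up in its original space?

1334961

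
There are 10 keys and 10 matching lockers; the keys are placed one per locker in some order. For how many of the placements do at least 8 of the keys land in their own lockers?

# with exactly i fixed is C(10,i)·!(10-i); sum over i=8..10:
  i=8: C(10,8)·!2 = 45·1 = 45
  i=9: C(10,9)·!1 = 10·0 = 0
  i=10: C(10,10)·!0 = 1·1 = 1
Total = 46.

46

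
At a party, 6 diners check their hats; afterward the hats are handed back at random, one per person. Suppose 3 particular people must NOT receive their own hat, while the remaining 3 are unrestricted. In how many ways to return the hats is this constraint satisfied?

426

Inclusion-exclusion on the 3 forbidden self-matches:
Σ_{j=0}^{3} (-1)^j C(3,j)(6-j)!
= C(3,0)·6! - C(3,1)·5! + C(3,2)·4! - C(3,3)·3!
= 720 - 360 + 72 - 6
= 426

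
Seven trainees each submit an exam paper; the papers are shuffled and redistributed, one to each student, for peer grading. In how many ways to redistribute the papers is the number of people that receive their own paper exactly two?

Choose which 2 of the 7 are fixed: C(7,2) = 21.
The remaining 5 must be deranged: !5 = 44.
Total: 21 × 44 = 924.

924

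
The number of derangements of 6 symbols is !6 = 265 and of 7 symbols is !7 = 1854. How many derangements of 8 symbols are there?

14833

!8 = (8-1)·(!7 + !6) = 7·(1854 + 265) = 7·2119 = 14833.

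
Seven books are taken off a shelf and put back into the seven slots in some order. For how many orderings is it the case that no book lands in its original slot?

1854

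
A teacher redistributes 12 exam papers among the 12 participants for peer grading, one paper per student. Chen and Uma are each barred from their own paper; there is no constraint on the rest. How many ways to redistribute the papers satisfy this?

402796800

Let A_j be the event that the j-th constrained one is fixed. By inclusion-exclusion over the 2 events:
Σ_{j=0}^{2} (-1)^j C(2,j)(12-j)!
= C(2,0)·12! - C(2,1)·11! + C(2,2)·10!
= 479001600 - 79833600 + 3628800
= 402796800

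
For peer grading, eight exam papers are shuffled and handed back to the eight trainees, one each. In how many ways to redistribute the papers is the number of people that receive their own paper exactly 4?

630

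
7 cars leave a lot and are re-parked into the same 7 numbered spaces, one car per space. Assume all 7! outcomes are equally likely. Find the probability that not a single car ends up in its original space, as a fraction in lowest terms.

103/280

Favorable outcomes: !7 = 1854.
Total outcomes: 7! = 5040.
Probability = 1854/5040 = 103/280.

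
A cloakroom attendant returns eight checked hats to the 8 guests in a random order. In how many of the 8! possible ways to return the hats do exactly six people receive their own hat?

Pick the 6 fixed positions: C(8,6) = 28 ways.
The remaining 2 must be deranged: !2 = 1.
Total: 28 × 1 = 28.

28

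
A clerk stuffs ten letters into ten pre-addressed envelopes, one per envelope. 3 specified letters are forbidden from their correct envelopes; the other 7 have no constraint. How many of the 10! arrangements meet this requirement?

Inclusion-exclusion on the 3 forbidden self-matches:
Σ_{j=0}^{3} (-1)^j C(3,j)(10-j)!
= C(3,0)·10! - C(3,1)·9! + C(3,2)·8! - C(3,3)·7!
= 3628800 - 1088640 + 120960 - 5040
= 2656080

2656080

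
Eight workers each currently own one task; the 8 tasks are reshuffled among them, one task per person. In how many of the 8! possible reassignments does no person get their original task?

14833

!8 = 8! · Σ_{k=0}^{8} (-1)^k/k!
= 8! - 8!/1! + 8!/2! - 8!/3! + 8!/4! - 8!/5! + 8!/6! - 8!/7! + 8!/8!
= 40320 - 40320 + 20160 - 6720 + 1680 - 336 + 56 - 8 + 1
= 14833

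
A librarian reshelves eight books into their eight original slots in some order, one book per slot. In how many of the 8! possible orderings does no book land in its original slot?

14833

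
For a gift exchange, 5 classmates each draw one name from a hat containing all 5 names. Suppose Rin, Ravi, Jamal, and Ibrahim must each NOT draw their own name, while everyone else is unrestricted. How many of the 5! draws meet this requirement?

53

Let A_j be the event that the j-th constrained one is fixed. By inclusion-exclusion over the 4 events:
Σ_{j=0}^{4} (-1)^j C(4,j)(5-j)!
= C(4,0)·5! - C(4,1)·4! + C(4,2)·3! - C(4,3)·2! + C(4,4)·1!
= 120 - 96 + 36 - 8 + 1
= 53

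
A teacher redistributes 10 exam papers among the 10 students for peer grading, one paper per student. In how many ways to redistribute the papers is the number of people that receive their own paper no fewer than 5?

13264

# with exactly i fixed is C(10,i)·!(10-i); sum over i=5..10:
  i=5: C(10,5)·!5 = 252·44 = 11088
  i=6: C(10,6)·!4 = 210·9 = 1890
  i=7: C(10,7)·!3 = 120·2 = 240
  i=8: C(10,8)·!2 = 45·1 = 45
  i=9: C(10,9)·!1 = 10·0 = 0
  i=10: C(10,10)·!0 = 1·1 = 1
Total = 13264.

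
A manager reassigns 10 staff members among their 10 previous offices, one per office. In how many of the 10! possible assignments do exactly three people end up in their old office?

222480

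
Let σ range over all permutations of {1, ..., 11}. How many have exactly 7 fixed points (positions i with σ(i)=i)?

2970

Choose which 7 of the 11 are fixed: C(11,7) = 330.
The other 4 form a derangement: !4 = 9.
Total: 330 × 9 = 2970.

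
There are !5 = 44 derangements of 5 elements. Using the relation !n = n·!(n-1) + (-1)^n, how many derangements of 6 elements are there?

!6 = 6·44 + 1 = 265.

265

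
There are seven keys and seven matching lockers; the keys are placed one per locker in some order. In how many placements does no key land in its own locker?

!7 is the nearest integer to 7!/e.
7! = 5040, and 5040/e ≈ 1854.11, so !7 = 1854.

1854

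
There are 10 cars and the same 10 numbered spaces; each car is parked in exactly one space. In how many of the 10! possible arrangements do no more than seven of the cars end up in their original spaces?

# with exactly i fixed is C(10,i)·!(10-i); sum over i=0..7:
  i=0: C(10,0)·!10 = 1·1334961 = 1334961
  i=1: C(10,1)·!9 = 10·133496 = 1334960
  i=2: C(10,2)·!8 = 45·14833 = 667485
  i=3: C(10,3)·!7 = 120·1854 = 222480
  i=4: C(10,4)·!6 = 210·265 = 55650
  i=5: C(10,5)·!5 = 252·44 = 11088
  i=6: C(10,6)·!4 = 210·9 = 1890
  i=7: C(10,7)·!3 = 120·2 = 240
Total = 3628754.

3628754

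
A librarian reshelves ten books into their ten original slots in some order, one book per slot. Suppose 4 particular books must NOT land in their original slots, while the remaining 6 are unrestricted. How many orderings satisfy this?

Inclusion-exclusion on the 4 forbidden self-matches:
Σ_{j=0}^{4} (-1)^j C(4,j)(10-j)!
= C(4,0)·10! - C(4,1)·9! + C(4,2)·8! - C(4,3)·7! + C(4,4)·6!
= 3628800 - 1451520 + 241920 - 20160 + 720
= 2399760

2399760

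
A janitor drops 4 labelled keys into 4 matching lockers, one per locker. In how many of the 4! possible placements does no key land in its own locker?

9

Use !n = n·!(n-1) + (-1)^n.
!4 = 4·2 + 1 = 9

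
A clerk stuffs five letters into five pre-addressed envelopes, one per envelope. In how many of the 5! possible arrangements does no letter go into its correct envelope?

44

!5 = 5! · Σ_{k=0}^{5} (-1)^k/k!
= 5! - 5!/1! + 5!/2! - 5!/3! + 5!/4! - 5!/5!
= 120 - 120 + 60 - 20 + 5 - 1
= 44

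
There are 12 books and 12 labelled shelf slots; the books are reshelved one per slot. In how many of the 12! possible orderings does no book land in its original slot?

!12 is the nearest integer to 12!/e.
12! = 479001600, and 479001600/e ≈ 176214840.93, so !12 = 176214841.

176214841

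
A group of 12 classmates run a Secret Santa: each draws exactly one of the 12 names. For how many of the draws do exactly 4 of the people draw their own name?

7342335

Pick the 4 fixed positions: C(12,4) = 495 ways.
The other 8 form a derangement: !8 = 14833.
Total: 495 × 14833 = 7342335.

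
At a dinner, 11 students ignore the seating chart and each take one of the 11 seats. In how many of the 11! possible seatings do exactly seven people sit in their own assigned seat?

2970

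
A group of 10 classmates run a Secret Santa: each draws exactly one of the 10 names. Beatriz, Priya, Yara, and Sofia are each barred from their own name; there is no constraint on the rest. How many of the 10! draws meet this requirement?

Let A_j be the event that the j-th constrained one is fixed. By inclusion-exclusion over the 4 events:
Σ_{j=0}^{4} (-1)^j C(4,j)(10-j)!
= C(4,0)·10! - C(4,1)·9! + C(4,2)·8! - C(4,3)·7! + C(4,4)·6!
= 3628800 - 1451520 + 241920 - 20160 + 720
= 2399760

2399760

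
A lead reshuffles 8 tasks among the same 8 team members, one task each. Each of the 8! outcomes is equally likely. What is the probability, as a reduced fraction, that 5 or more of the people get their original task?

47/13440

Favorable outcomes: Σ_{i≥5} C(8,i)·!(8-i) = 56·2 + 28·1 + 8·0 + 1·1 = 141.
Total outcomes: 8! = 40320.
Probability = 141/40320 = 47/13440.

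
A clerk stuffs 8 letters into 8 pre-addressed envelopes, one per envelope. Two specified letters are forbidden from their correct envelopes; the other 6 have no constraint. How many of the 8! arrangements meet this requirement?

30960

Let A_j be the event that the j-th constrained one is fixed. By inclusion-exclusion over the 2 events:
Σ_{j=0}^{2} (-1)^j C(2,j)(8-j)!
= C(2,0)·8! - C(2,1)·7! + C(2,2)·6!
= 40320 - 10080 + 720
= 30960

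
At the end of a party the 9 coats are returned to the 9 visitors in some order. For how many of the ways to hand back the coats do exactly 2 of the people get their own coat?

66744

Pick the 2 fixed positions: C(9,2) = 36 ways.
The remaining 7 must be deranged: !7 = 1854.
Total: 36 × 1854 = 66744.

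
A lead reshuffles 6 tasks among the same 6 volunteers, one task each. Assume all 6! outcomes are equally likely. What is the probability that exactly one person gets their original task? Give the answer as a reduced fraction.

11/30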